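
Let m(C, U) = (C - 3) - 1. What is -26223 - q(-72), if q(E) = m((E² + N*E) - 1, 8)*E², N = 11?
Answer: -22768431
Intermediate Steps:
m(C, U) = -4 + C (m(C, U) = (-3 + C) - 1 = -4 + C)
q(E) = E²*(-5 + E² + 11*E) (q(E) = (-4 + ((E² + 11*E) - 1))*E² = (-4 + (-1 + E² + 11*E))*E² = (-5 + E² + 11*E)*E² = E²*(-5 + E² + 11*E))
-26223 - q(-72) = -26223 - (-72)²*(-5 + (-72)² + 11*(-72)) = -26223 - 5184*(-5 + 5184 - 792) = -26223 - 5184*4387 = -26223 - 1*22742208 = -26223 - 22742208 = -22768431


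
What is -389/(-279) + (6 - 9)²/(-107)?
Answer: 39112/29853 ≈ 1.3102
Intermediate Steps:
-389/(-279) + (6 - 9)²/(-107) = -389*(-1/279) + (-3)²*(-1/107) = 389/279 + 9*(-1/107) = 389/279 - 9/107 = 39112/29853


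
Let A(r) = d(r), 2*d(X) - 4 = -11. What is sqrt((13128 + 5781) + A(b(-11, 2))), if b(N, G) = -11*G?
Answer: sqrt(75622)/2 ≈ 137.50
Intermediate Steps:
d(X) = -7/2 (d(X) = 2 + (1/2)*(-11) = 2 - 11/2 = -7/2)
A(r) = -7/2
sqrt((13128 + 5781) + A(b(-11, 2))) = sqrt((13128 + 5781) - 7/2) = sqrt(18909 - 7/2) = sqrt(37811/2) = sqrt(75622)/2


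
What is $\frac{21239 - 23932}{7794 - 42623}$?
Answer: $\frac{2693}{34829} \approx 0.077321$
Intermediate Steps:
$\frac{21239 - 23932}{7794 - 42623} = - \frac{2693}{-34829} = \left(-2693\right) \left(- \frac{1}{34829}\right) = \frac{2693}{34829}$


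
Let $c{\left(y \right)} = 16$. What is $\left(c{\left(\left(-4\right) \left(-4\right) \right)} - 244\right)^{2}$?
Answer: $51984$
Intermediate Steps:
$\left(c{\left(\left(-4\right) \left(-4\right) \right)} - 244\right)^{2} = \left(16 - 244\right)^{2} = \left(-228\right)^{2} = 51984$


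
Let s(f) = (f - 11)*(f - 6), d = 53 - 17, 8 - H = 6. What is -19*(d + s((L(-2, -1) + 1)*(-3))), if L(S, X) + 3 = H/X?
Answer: -798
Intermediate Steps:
H = 2 (H = 8 - 1*6 = 8 - 6 = 2)
L(S, X) = -3 + 2/X
d = 36
s(f) = (-11 + f)*(-6 + f)
-19*(d + s((L(-2, -1) + 1)*(-3))) = -19*(36 + (66 + (((-3 + 2/(-1)) + 1)*(-3))**2 - 17*((-3 + 2/(-1)) + 1)*(-3))) = -19*(36 + (66 + (((-3 + 2*(-1)) + 1)*(-3))**2 - 17*((-3 + 2*(-1)) + 1)*(-3))) = -19*(36 + (66 + (((-3 - 2) + 1)*(-3))**2 - 17*((-3 - 2) + 1)*(-3))) = -19*(36 + (66 + ((-5 + 1)*(-3))**2 - 17*(-5 + 1)*(-3))) = -19*(36 + (66 + (-4*(-3))**2 - (-68)*(-3))) = -19*(36 + (66 + 12**2 - 17*12)) = -19*(36 + (66 + 144 - 204)) = -19*(36 + 6) = -19*42 = -798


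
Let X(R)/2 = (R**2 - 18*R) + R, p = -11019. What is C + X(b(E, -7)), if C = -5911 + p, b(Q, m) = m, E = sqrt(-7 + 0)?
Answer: -16594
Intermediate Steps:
E = I*sqrt(7) (E = sqrt(-7) = I*sqrt(7) ≈ 2.6458*I)
X(R) = -34*R + 2*R**2 (X(R) = 2*((R**2 - 18*R) + R) = 2*(R**2 - 17*R) = -34*R + 2*R**2)
C = -16930 (C = -5911 - 11019 = -16930)
C + X(b(E, -7)) = -16930 + 2*(-7)*(-17 - 7) = -16930 + 2*(-7)*(-24) = -16930 + 336 = -16594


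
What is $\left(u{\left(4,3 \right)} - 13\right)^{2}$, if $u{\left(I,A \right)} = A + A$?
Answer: $49$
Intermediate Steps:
$u{\left(I,A \right)} = 2 A$
$\left(u{\left(4,3 \right)} - 13\right)^{2} = \left(2 \cdot 3 - 13\right)^{2} = \left(6 - 13\right)^{2} = \left(-7\right)^{2} = 49$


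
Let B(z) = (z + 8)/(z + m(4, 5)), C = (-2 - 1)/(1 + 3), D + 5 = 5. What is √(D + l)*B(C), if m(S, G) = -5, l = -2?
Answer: -29*I*√2/23 ≈ -1.7831*I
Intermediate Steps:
D = 0 (D = -5 + 5 = 0)
C = -¾ (C = -3/4 = -3*¼ = -¾ ≈ -0.75000)
B(z) = (8 + z)/(-5 + z) (B(z) = (z + 8)/(z - 5) = (8 + z)/(-5 + z))
√(D + l)*B(C) = √(0 - 2)*((8 - ¾)/(-5 - ¾)) = √(-2)*((29/4)/(-23/4)) = (I*√2)*(-4/23*29/4) = (I*√2)*(-29/23) = -29*I*√2/23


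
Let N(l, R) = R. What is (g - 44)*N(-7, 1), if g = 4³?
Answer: 20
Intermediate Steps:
g = 64
(g - 44)*N(-7, 1) = (64 - 44)*1 = 20*1 = 20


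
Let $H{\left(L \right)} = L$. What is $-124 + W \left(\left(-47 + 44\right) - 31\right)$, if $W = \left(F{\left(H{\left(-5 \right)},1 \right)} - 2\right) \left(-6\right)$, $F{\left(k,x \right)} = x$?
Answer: $-328$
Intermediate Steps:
$W = 6$ ($W = \left(1 - 2\right) \left(-6\right) = \left(-1\right) \left(-6\right) = 6$)
$-124 + W \left(\left(-47 + 44\right) - 31\right) = -124 + 6 \left(\left(-47 + 44\right) - 31\right) = -124 + 6 \left(-3 - 31\right) = -124 + 6 \left(-34\right) = -124 - 204 = -328$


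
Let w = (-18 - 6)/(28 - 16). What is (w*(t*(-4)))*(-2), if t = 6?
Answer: -96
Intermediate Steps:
w = -2 (w = -24/12 = -24*1/12 = -2)
(w*(t*(-4)))*(-2) = -12*(-4)*(-2) = -2*(-24)*(-2) = 48*(-2) = -96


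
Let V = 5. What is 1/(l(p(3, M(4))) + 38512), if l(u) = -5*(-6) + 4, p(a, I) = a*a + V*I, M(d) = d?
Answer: 1/38546 ≈ 2.5943e-5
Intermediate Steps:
p(a, I) = a² + 5*I (p(a, I) = a*a + 5*I = a² + 5*I)
l(u) = 34 (l(u) = 30 + 4 = 34)
1/(l(p(3, M(4))) + 38512) = 1/(34 + 38512) = 1/38546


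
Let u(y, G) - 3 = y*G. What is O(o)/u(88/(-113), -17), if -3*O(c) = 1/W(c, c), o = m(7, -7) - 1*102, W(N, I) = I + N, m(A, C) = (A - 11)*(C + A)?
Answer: 113/1123020 ≈ 0.00010062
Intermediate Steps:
m(A, C) = (-11 + A)*(A + C)
o = -102 (o = (7² - 11*7 - 11*(-7) + 7*(-7)) - 1*102 = (49 - 77 + 77 - 49) - 102 = 0 - 102 = -102)
O(c) = -1/(6*c) (O(c) = -1/(3*(c + c)) = -1/(2*c)/3 = -1/(6*c))
u(y, G) = 3 + G*y (u(y, G) = 3 + y*G = 3 + G*y)
O(o)/u(88/(-113), -17) = (-⅙/(-102))/(3 - 1496/(-113)) = (-⅙*(-1/102))/(3 - 1496*(-1)/113) = 1/(612*(3 - 17*(-88/113))) = 1/(612*(3 + 1496/113)) = 1/(612*(1835/113)) = (1/612)*(113/1835) = 113/1123020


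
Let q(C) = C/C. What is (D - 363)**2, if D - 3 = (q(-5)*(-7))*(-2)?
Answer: 119716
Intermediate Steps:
q(C) = 1
D = 17 (D = 3 + (1*(-7))*(-2) = 3 - 7*(-2) = 3 + 14 = 17)
(D - 363)**2 = (17 - 363)**2 = (-346)**2 = 119716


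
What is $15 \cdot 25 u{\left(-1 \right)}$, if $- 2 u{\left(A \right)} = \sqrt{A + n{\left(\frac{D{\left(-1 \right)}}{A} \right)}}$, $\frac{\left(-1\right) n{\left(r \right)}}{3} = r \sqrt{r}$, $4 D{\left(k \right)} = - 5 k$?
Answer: $- \frac{375 \sqrt{-16 + 30 i \sqrt{5}}}{8} \approx -241.22 - 305.52 i$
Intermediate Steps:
$D{\left(k \right)} = - \frac{5 k}{4}$ ($D{\left(k \right)} = \frac{\left(-5\right) k}{4} = - \frac{5 k}{4}$)
$n{\left(r \right)} = - 3 r^{\frac{3}{2}}$ ($n{\left(r \right)} = - 3 r \sqrt{r} = - 3 r^{\frac{3}{2}}$)
$u{\left(A \right)} = - \frac{\sqrt{A - \frac{15 \sqrt{5} \left(\frac{1}{A}\right)^{\frac{3}{2}}}{8}}}{2}$ ($u{\left(A \right)} = - \frac{\sqrt{A - 3 \left(\frac{\left(- \frac{5}{4}\right) \left(-1\right)}{A}\right)^{\frac{3}{2}}}}{2} = - \frac{\sqrt{A - 3 \left(\frac{5}{4 A}\right)^{\frac{3}{2}}}}{2} = - \frac{\sqrt{A - 3 \frac{5 \sqrt{5} \left(\frac{1}{A}\right)^{\frac{3}{2}}}{8}}}{2} = - \frac{\sqrt{A - \frac{15 \sqrt{5} \left(\frac{1}{A}\right)^{\frac{3}{2}}}{8}}}{2}$)
$15 \cdot 25 u{\left(-1 \right)} = 15 \cdot 25 \left(- \frac{\sqrt{16 \left(-1\right) - 30 \sqrt{5} \left(\frac{1}{-1}\right)^{\frac{3}{2}}}}{8}\right) = 375 \left(- \frac{\sqrt{-16 - 30 \sqrt{5} \left(-1\right)^{\frac{3}{2}}}}{8}\right) = 375 \left(- \frac{\sqrt{-16 - 30 \sqrt{5} \left(- i\right)}}{8}\right) = 375 \left(- \frac{\sqrt{-16 + 30 i \sqrt{5}}}{8}\right) = - \frac{375 \sqrt{-16 + 30 i \sqrt{5}}}{8}$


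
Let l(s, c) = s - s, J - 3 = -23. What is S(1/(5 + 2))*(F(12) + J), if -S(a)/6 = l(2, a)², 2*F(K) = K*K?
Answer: 0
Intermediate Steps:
F(K) = K²/2 (F(K) = (K*K)/2 = K²/2)
J = -20 (J = 3 - 23 = -20)
l(s, c) = 0
S(a) = 0 (S(a) = -6*0² = -6*0 = 0)
S(1/(5 + 2))*(F(12) + J) = 0*((½)*12² - 20) = 0*((½)*144 - 20) = 0*(72 - 20) = 0*52 = 0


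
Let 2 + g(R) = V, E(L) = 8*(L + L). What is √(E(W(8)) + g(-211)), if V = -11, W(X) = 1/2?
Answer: I*√5 ≈ 2.2361*I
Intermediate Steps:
W(X) = ½
E(L) = 16*L (E(L) = 8*(2*L) = 16*L)
g(R) = -13 (g(R) = -2 - 11 = -13)
√(E(W(8)) + g(-211)) = √(16*(½) - 13) = √(8 - 13) = √(-5) = I*√5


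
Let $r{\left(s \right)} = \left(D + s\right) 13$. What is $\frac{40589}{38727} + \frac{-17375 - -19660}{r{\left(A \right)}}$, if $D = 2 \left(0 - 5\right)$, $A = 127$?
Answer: $\frac{1283992}{503451} \approx 2.5504$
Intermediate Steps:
$D = -10$ ($D = 2 \left(-5\right) = -10$)
$r{\left(s \right)} = -130 + 13 s$ ($r{\left(s \right)} = \left(-10 + s\right) 13 = -130 + 13 s$)
$\frac{40589}{38727} + \frac{-17375 - -19660}{r{\left(A \right)}} = \frac{40589}{38727} + \frac{-17375 - -19660}{-130 + 13 \cdot 127} = 40589 \cdot \frac{1}{38727} + \frac{-17375 + 19660}{-130 + 1651} = \frac{40589}{38727} + \frac{2285}{1521} = \frac{1283992}{503451}$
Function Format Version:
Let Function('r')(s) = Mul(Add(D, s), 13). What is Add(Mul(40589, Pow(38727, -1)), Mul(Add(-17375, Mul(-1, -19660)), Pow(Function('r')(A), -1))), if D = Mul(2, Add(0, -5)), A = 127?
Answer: Rational(1283992, 503451) ≈ 2.5504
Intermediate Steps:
D = -10 (D = Mul(2, -5) = -10)
Function('r')(s) = Add(-130, Mul(13, s)) (Function('r')(s) = Mul(Add(-10, s), 13) = Add(-130, Mul(13, s)))
Add(Mul(40589, Pow(38727, -1)), Mul(Add(-17375, Mul(-1, -19660)), Pow(Function('r')(A), -1))) = Add(Mul(40589, Pow(38727, -1)), Mul(Add(-17375, Mul(-1, -19660)), Pow(Add(-130, Mul(13, 127)), -1))) = Add(Mul(40589, Rational(1, 38727)), Mul(Add(-17375, 19660), Pow(Add(-130, 1651), -1))) = Add(Rational(40589, 38727), Mul(2285, Pow(1521, -1))) = Add(Rational(40589, 38727), Mul(2285, Rational(1, 1521))) = Add(Rational(40589, 38727), Rational(2285, 1521)) = Rational(1283992, 503451)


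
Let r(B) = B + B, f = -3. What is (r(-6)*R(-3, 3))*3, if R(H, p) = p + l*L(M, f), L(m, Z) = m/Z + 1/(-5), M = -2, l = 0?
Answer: -108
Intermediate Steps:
L(m, Z) = -⅕ + m/Z (L(m, Z) = m/Z + 1*(-⅕) = m/Z - ⅕ = -⅕ + m/Z)
R(H, p) = p (R(H, p) = p + 0*((-2 - ⅕*(-3))/(-3)) = p + 0*(-(-2 + ⅗)/3) = p + 0*(-⅓*(-7/5)) = p + 0*(7/15) = p + 0 = p)
r(B) = 2*B
(r(-6)*R(-3, 3))*3 = ((2*(-6))*3)*3 = -12*3*3 = -36*3 = -108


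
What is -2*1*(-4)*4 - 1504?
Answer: -1472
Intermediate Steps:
-2*1*(-4)*4 - 1504 = -2*(-4)*4 - 1504 = -1*(-8)*4 - 1504 = 8*4 - 1504 = 32 - 1504 = -1472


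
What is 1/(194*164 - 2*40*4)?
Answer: 1/31496 ≈ 3.1750e-5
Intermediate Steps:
1/(194*164 - 2*40*4) = 1/(31816 - 80*4) = 1/(31816 - 320) = 1/31496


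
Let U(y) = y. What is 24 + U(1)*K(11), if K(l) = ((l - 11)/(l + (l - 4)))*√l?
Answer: 24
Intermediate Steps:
K(l) = √l*(-11 + l)/(-4 + 2*l) (K(l) = ((-11 + l)/(l + (-4 + l)))*√l = ((-11 + l)/(-4 + 2*l))*√l = √l*(-11 + l)/(-4 + 2*l))
24 + U(1)*K(11) = 24 + 1*(√11*(-11 + 11)/(2*(-2 + 11))) = 24 + 1*((½)*√11*0/9) = 24 + 1*((½)*√11*(⅑)*0) = 24 + 1*0 = 24 + 0 = 24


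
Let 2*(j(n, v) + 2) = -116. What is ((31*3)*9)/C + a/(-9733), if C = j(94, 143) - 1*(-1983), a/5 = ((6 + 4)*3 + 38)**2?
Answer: -12104413/6238853 ≈ -1.9402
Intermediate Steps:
j(n, v) = -60 (j(n, v) = -2 + (1/2)*(-116) = -2 - 58 = -60)
a = 23120 (a = 5*((6 + 4)*3 + 38)**2 = 5*(10*3 + 38)**2 = 5*(30 + 38)**2 = 5*68**2 = 5*4624 = 23120)
C = 1923 (C = -60 - 1*(-1983) = -60 + 1983 = 1923)
((31*3)*9)/C + a/(-9733) = ((31*3)*9)/1923 + 23120/(-9733) = (93*9)*(1/1923) + 23120*(-1/9733) = 837*(1/1923) - 23120/9733 = 279/641 - 23120/9733 = -12104413/6238853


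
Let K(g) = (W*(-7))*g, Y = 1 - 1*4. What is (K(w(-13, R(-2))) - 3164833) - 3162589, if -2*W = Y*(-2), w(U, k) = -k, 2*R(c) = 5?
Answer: -12654949/2 ≈ -6.3275e+6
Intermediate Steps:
Y = -3 (Y = 1 - 4 = -3)
R(c) = 5/2 (R(c) = (½)*5 = 5/2)
W = -3 (W = -(-3)*(-2)/2 = -½*6 = -3)
K(g) = 21*g (K(g) = (-3*(-7))*g = 21*g)
(K(w(-13, R(-2))) - 3164833) - 3162589 = (21*(-1*5/2) - 3164833) - 3162589 = (21*(-5/2) - 3164833) - 3162589 = (-105/2 - 3164833) - 3162589 = -6329771/2 - 3162589 = -12654949/2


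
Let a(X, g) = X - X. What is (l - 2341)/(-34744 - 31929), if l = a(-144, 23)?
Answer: 2341/66673 ≈ 0.035112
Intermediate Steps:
a(X, g) = 0
l = 0
(l - 2341)/(-34744 - 31929) = (0 - 2341)/(-34744 - 31929) = -2341/(-66673) = -2341*(-1/66673) = 2341/66673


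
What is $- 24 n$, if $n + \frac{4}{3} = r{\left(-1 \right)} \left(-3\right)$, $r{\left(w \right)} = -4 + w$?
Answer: $-328$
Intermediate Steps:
$n = \frac{41}{3}$ ($n = - \frac{4}{3} + \left(-4 - 1\right) \left(-3\right) = - \frac{4}{3} - -15 = - \frac{4}{3} + 15 = \frac{41}{3} \approx 13.667$)
$- 24 n = \left(-24\right) \frac{41}{3} = -328$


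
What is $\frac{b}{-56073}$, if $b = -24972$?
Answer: $\frac{8324}{18691} \approx 0.44535$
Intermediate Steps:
$\frac{b}{-56073} = - \frac{24972}{-56073} = \left(-24972\right) \left(- \frac{1}{56073}\right) = \frac{8324}{18691}$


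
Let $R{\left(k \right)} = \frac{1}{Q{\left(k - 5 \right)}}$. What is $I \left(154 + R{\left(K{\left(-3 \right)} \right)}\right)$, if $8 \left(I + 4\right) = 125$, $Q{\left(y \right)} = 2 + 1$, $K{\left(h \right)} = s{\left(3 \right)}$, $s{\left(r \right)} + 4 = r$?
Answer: $\frac{14353}{8} \approx 1794.1$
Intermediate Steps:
$s{\left(r \right)} = -4 + r$
$K{\left(h \right)} = -1$ ($K{\left(h \right)} = -4 + 3 = -1$)
$Q{\left(y \right)} = 3$
$R{\left(k \right)} = \frac{1}{3}$
$I = \frac{93}{8}$ ($I = -4 + \frac{1}{8} \cdot 125 = -4 + \frac{125}{8} = \frac{93}{8} \approx 11.625$)
$I \left(154 + R{\left(K{\left(-3 \right)} \right)}\right) = \frac{93 \left(154 + \frac{1}{3}\right)}{8} = \frac{93}{8} \cdot \frac{463}{3} = \frac{14353}{8}$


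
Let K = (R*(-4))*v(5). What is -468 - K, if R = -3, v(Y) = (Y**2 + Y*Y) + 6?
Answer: -1140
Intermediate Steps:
v(Y) = 6 + 2*Y**2 (v(Y) = (Y**2 + Y**2) + 6 = 2*Y**2 + 6 = 6 + 2*Y**2)
K = 672 (K = (-3*(-4))*(6 + 2*5**2) = 12*(6 + 2*25) = 12*(6 + 50) = 12*56 = 672)
-468 - K = -468 - 1*672 = -468 - 672 = -1140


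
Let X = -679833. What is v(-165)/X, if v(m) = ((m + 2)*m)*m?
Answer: 44825/6867 ≈ 6.5276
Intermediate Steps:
v(m) = m**2*(2 + m) (v(m) = ((2 + m)*m)*m = (m*(2 + m))*m = m**2*(2 + m))
v(-165)/X = ((-165)**2*(2 - 165))/(-679833) = (27225*(-163))*(-1/679833) = -4437675*(-1/679833) = 44825/6867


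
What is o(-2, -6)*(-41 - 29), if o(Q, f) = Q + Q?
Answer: 280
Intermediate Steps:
o(Q, f) = 2*Q
o(-2, -6)*(-41 - 29) = (2*(-2))*(-41 - 29) = -4*(-70) = 280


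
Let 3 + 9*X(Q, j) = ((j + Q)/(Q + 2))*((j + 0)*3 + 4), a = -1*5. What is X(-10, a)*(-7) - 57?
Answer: -309/8 ≈ -38.625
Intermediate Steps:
a = -5
X(Q, j) = -⅓ + (4 + 3*j)*(Q + j)/(9*(2 + Q)) (X(Q, j) = -⅓ + (((j + Q)/(Q + 2))*((j + 0)*3 + 4))/9 = -⅓ + (((Q + j)/(2 + Q))*(j*3 + 4))/9 = -⅓ + (((Q + j)/(2 + Q))*(3*j + 4))/9 = -⅓ + (((Q + j)/(2 + Q))*(4 + 3*j))/9 = -⅓ + ((4 + 3*j)*(Q + j)/(2 + Q))/9 = -⅓ + (4 + 3*j)*(Q + j)/(9*(2 + Q)))
X(-10, a)*(-7) - 57 = ((-6 - 10 + 3*(-5)² + 4*(-5) + 3*(-10)*(-5))/(9*(2 - 10)))*(-7) - 57 = ((⅑)*(-6 - 10 + 3*25 - 20 + 150)/(-8))*(-7) - 57 = ((⅑)*(-⅛)*(-6 - 10 + 75 - 20 + 150))*(-7) - 57 = ((⅑)*(-⅛)*189)*(-7) - 57 = -21/8*(-7) - 57 = 147/8 - 57 = -309/8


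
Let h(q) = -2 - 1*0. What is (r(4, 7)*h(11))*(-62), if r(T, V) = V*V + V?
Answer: 6944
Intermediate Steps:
h(q) = -2 (h(q) = -2 + 0 = -2)
r(T, V) = V + V² (r(T, V) = V² + V = V + V²)
(r(4, 7)*h(11))*(-62) = ((7*(1 + 7))*(-2))*(-62) = ((7*8)*(-2))*(-62) = (56*(-2))*(-62) = -112*(-62) = 6944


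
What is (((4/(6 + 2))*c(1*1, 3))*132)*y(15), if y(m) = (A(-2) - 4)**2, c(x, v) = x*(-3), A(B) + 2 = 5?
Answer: -198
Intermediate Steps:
A(B) = 3 (A(B) = -2 + 5 = 3)
c(x, v) = -3*x
y(m) = 1 (y(m) = (3 - 4)**2 = (-1)**2 = 1)
(((4/(6 + 2))*c(1*1, 3))*132)*y(15) = (((4/(6 + 2))*(-3))*132)*1 = (((4/8)*(-3*1))*132)*1 = ((((1/8)*4)*(-3))*132)*1 = (((1/2)*(-3))*132)*1 = -3/2*132*1 = -198*1 = -198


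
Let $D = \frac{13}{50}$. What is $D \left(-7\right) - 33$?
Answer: $- \frac{1741}{50} \approx -34.82$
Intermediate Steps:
$D = \frac{13}{50}$ ($D = 13 \cdot \frac{1}{50} = \frac{13}{50} \approx 0.26$)
$D \left(-7\right) - 33 = \frac{13}{50} \left(-7\right) - 33 = - \frac{91}{50} - 33 = - \frac{1741}{50}$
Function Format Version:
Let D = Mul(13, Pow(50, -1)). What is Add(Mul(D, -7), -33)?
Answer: Rational(-1741, 50) ≈ -34.820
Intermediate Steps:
D = Rational(13, 50) (D = Mul(13, Rational(1, 50)) = Rational(13, 50) ≈ 0.26000)
Add(Mul(D, -7), -33) = Add(Mul(Rational(13, 50), -7), -33) = Add(Rational(-91, 50), -33) = Rational(-1741, 50)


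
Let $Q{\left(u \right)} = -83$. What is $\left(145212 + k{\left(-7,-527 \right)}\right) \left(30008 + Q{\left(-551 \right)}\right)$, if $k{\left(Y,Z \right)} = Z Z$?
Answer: $12656509425$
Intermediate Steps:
$k{\left(Y,Z \right)} = Z^{2}$
$\left(145212 + k{\left(-7,-527 \right)}\right) \left(30008 + Q{\left(-551 \right)}\right) = \left(145212 + \left(-527\right)^{2}\right) \left(30008 - 83\right) = \left(145212 + 277729\right) 29925 = 422941 \cdot 29925 = 12656509425$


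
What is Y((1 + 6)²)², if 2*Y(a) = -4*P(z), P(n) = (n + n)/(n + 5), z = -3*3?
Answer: 81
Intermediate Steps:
z = -9
P(n) = 2*n/(5 + n) (P(n) = (2*n)/(5 + n) = 2*n/(5 + n))
Y(a) = -9 (Y(a) = (-8*(-9)/(5 - 9))/2 = (-8*(-9)/(-4))/2 = (-8*(-9)*(-1)/4)/2 = (-4*9/2)/2 = (½)*(-18) = -9)
Y((1 + 6)²)² = (-9)² = 81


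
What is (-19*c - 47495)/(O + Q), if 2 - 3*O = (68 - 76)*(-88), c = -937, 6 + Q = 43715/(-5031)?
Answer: 149380452/1251155 ≈ 119.39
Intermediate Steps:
Q = -73901/5031 (Q = -6 + 43715/(-5031) = -6 + 43715*(-1/5031) = -6 - 43715/5031 = -73901/5031 ≈ -14.689)
O = -234 (O = 2/3 - (68 - 76)*(-88)/3 = 2/3 - (-8)*(-88)/3 = 2/3 - 1/3*704 = 2/3 - 704/3 = -234)
(-19*c - 47495)/(O + Q) = (-19*(-937) - 47495)/(-234 - 73901/5031) = (17803 - 47495)/(-1251155/5031) = -29692*(-5031/1251155) = 149380452/1251155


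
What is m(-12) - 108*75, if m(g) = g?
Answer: -8112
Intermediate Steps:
m(-12) - 108*75 = -12 - 108*75 = -12 - 8100 = -8112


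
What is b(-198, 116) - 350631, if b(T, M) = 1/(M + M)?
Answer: -81346391/232 ≈ -3.5063e+5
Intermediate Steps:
b(T, M) = 1/(2*M)
b(-198, 116) - 350631 = (½)/116 - 350631 = (½)*(1/116) - 350631 = 1/232 - 350631 = -81346391/232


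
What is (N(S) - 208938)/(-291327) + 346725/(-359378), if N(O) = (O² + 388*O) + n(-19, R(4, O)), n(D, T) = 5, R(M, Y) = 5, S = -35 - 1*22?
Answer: -19144045675/104696514606 ≈ -0.18285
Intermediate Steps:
S = -57 (S = -35 - 22 = -57)
N(O) = 5 + O² + 388*O (N(O) = (O² + 388*O) + 5 = 5 + O² + 388*O)
(N(S) - 208938)/(-291327) + 346725/(-359378) = ((5 + (-57)² + 388*(-57)) - 208938)/(-291327) + 346725/(-359378) = ((5 + 3249 - 22116) - 208938)*(-1/291327) + 346725*(-1/359378) = (-18862 - 208938)*(-1/291327) - 346725/359378 = -227800*(-1/291327) - 346725/359378 = 227800/291327 - 346725/359378 = -19144045675/104696514606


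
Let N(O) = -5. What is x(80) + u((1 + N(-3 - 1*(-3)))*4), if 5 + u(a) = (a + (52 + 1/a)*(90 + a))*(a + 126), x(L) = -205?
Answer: 1683205/4 ≈ 4.2080e+5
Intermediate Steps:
u(a) = -5 + (126 + a)*(a + (52 + 1/a)*(90 + a)) (u(a) = -5 + (a + (52 + 1/a)*(90 + a))*(a + 126) = -5 + (a + (52 + 1/a)*(90 + a))*(126 + a) = -5 + (126 + a)*(a + (52 + 1/a)*(90 + a)))
x(80) + u((1 + N(-3 - 1*(-3)))*4) = -205 + (589891 + 53*((1 - 5)*4)² + 11340/(((1 - 5)*4)) + 11359*((1 - 5)*4)) = -205 + (589891 + 53*(-4*4)² + 11340/((-4*4)) + 11359*(-4*4)) = -205 + (589891 + 53*(-16)² + 11340/(-16) + 11359*(-16)) = -205 + (589891 + 53*256 + 11340*(-1/16) - 181744) = -205 + (589891 + 13568 - 2835/4 - 181744) = -205 + 1684025/4 = 1683205/4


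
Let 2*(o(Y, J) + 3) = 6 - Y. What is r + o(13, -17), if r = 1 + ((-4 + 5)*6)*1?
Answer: 1/2 ≈ 0.50000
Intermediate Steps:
o(Y, J) = -Y/2 (o(Y, J) = -3 + (6 - Y)/2 = -3 + (3 - Y/2) = -Y/2)
r = 7 (r = 1 + (1*6)*1 = 1 + 6*1 = 1 + 6 = 7)
r + o(13, -17) = 7 - 1/2*13 = 7 - 13/2 = 1/2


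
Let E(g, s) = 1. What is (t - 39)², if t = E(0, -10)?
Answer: 1444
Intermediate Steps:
t = 1
(t - 39)² = (1 - 39)² = (-38)² = 1444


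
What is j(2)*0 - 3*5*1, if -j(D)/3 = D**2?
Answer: -15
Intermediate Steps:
j(D) = -3*D**2
j(2)*0 - 3*5*1 = -3*2**2*0 - 3*5*1 = -3*4*0 - 15*1 = -12*0 - 15 = 0 - 15 = -15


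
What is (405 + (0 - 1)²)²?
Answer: 164836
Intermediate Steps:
(405 + (0 - 1)²)² = (405 + (-1)²)² = (405 + 1)² = 406² = 164836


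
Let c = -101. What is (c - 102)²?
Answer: 41209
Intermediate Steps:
(c - 102)² = (-101 - 102)² = (-203)² = 41209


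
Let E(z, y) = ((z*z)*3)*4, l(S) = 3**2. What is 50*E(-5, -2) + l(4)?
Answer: 15009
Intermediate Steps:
l(S) = 9
E(z, y) = 12*z**2 (E(z, y) = (z**2*3)*4 = (3*z**2)*4 = 12*z**2)
50*E(-5, -2) + l(4) = 50*(12*(-5)**2) + 9 = 50*(12*25) + 9 = 50*300 + 9 = 15000 + 9 = 15009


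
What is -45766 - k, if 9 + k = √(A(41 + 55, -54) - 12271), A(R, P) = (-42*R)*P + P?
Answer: -45757 - √205403 ≈ -46210.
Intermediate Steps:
A(R, P) = P - 42*P*R (A(R, P) = -42*P*R + P = P - 42*P*R)
k = -9 + √205403 (k = -9 + √(-54*(1 - 42*(41 + 55)) - 12271) = -9 + √(-54*(1 - 42*96) - 12271) = -9 + √(-54*(1 - 4032) - 12271) = -9 + √(-54*(-4031) - 12271) = -9 + √(217674 - 12271) = -9 + √205403 ≈ 444.21)
-45766 - k = -45766 - (-9 + √205403) = -45766 + (9 - √205403) = -45757 - √205403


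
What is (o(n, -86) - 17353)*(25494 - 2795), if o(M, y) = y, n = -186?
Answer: -395847861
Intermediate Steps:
(o(n, -86) - 17353)*(25494 - 2795) = (-86 - 17353)*(25494 - 2795) = -17439*22699 = -395847861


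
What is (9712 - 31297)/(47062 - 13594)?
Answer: -7195/11156 ≈ -0.64494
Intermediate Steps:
(9712 - 31297)/(47062 - 13594) = -21585/33468 = -21585*1/33468 = -7195/11156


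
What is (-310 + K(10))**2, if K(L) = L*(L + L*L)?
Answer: 624100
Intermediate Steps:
K(L) = L*(L + L**2)
(-310 + K(10))**2 = (-310 + 10**2*(1 + 10))**2 = (-310 + 100*11)**2 = (-310 + 1100)**2 = 790**2 = 624100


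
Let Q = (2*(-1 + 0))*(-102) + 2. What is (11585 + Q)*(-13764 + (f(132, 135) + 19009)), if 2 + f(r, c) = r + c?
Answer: 64968410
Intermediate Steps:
f(r, c) = -2 + c + r (f(r, c) = -2 + (r + c) = -2 + (c + r) = -2 + c + r)
Q = 206 (Q = (2*(-1))*(-102) + 2 = -2*(-102) + 2 = 204 + 2 = 206)
(11585 + Q)*(-13764 + (f(132, 135) + 19009)) = (11585 + 206)*(-13764 + ((-2 + 135 + 132) + 19009)) = 11791*(-13764 + (265 + 19009)) = 11791*(-13764 + 19274) = 11791*5510 = 64968410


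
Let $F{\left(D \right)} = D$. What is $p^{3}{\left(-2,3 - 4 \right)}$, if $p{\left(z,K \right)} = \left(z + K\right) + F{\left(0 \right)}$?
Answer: $-27$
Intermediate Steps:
$p{\left(z,K \right)} = K + z$ ($p{\left(z,K \right)} = \left(z + K\right) + 0 = \left(K + z\right) + 0 = K + z$)
$p^{3}{\left(-2,3 - 4 \right)} = \left(\left(3 - 4\right) - 2\right)^{3} = \left(-1 - 2\right)^{3} = \left(-3\right)^{3} = -27$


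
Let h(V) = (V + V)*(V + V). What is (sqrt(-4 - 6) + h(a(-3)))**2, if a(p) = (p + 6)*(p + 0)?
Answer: (324 + I*sqrt(10))**2 ≈ 1.0497e+5 + 2049.2*I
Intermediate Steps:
a(p) = p*(6 + p) (a(p) = (6 + p)*p = p*(6 + p))
h(V) = 4*V**2 (h(V) = (2*V)*(2*V) = 4*V**2)
(sqrt(-4 - 6) + h(a(-3)))**2 = (sqrt(-4 - 6) + 4*(-3*(6 - 3))**2)**2 = (sqrt(-10) + 4*(-3*3)**2)**2 = (I*sqrt(10) + 4*(-9)**2)**2 = (I*sqrt(10) + 4*81)**2 = (I*sqrt(10) + 324)**2 = (324 + I*sqrt(10))**2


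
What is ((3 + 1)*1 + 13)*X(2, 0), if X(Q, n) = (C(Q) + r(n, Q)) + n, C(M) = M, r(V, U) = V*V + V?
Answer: 34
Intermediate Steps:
r(V, U) = V + V**2 (r(V, U) = V**2 + V = V + V**2)
X(Q, n) = Q + n + n*(1 + n) (X(Q, n) = (Q + n*(1 + n)) + n = Q + n + n*(1 + n))
((3 + 1)*1 + 13)*X(2, 0) = ((3 + 1)*1 + 13)*(2 + 0 + 0*(1 + 0)) = (4*1 + 13)*(2 + 0 + 0*1) = (4 + 13)*(2 + 0 + 0) = 17*2 = 34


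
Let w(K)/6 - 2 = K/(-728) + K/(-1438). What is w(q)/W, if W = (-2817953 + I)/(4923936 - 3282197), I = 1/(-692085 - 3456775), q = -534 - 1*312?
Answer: -3342807322623239570/254983191969407083 ≈ -13.110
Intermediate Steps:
q = -846 (q = -534 - 312 = -846)
I = -1/4148860 (I = 1/(-4148860) = -1/4148860 ≈ -2.4103e-7)
W = -11691292483581/6811345267540 (W = (-2817953 - 1/4148860)/(4923936 - 3282197) = -11691292483581/4148860/1641739 = -11691292483581/4148860*1/1641739 = -11691292483581/6811345267540 ≈ -1.7164)
w(K) = 12 - 3249*K/261716 (w(K) = 12 + 6*(K/(-728) + K/(-1438)) = 12 + 6*(K*(-1/728) + K*(-1/1438)) = 12 + 6*(-K/728 - K/1438) = 12 + 6*(-1083*K/523432) = 12 - 3249*K/261716)
w(q)/W = (12 - 3249/261716*(-846))/(-11691292483581/6811345267540) = (12 + 1374327/130858)*(-6811345267540/11691292483581) = (2944623/130858)*(-6811345267540/11691292483581) = -3342807322623239570/254983191969407083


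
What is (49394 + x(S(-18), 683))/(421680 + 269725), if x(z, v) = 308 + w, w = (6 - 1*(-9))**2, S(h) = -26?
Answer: 49927/691405 ≈ 0.072211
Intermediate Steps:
w = 225 (w = (6 + 9)**2 = 15**2 = 225)
x(z, v) = 533 (x(z, v) = 308 + 225 = 533)
(49394 + x(S(-18), 683))/(421680 + 269725) = (49394 + 533)/(421680 + 269725) = 49927/691405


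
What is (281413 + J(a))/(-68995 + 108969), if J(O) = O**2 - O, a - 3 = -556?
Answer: 587775/39974 ≈ 14.704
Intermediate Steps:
a = -553 (a = 3 - 556 = -553)
(281413 + J(a))/(-68995 + 108969) = (281413 - 553*(-1 - 553))/(-68995 + 108969) = (281413 - 553*(-554))/39974 = (281413 + 306362)*(1/39974) = 587775*(1/39974) = 587775/39974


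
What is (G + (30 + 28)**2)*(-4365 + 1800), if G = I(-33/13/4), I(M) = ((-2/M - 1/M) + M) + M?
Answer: -2470333545/286 ≈ -8.6375e+6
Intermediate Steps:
I(M) = -3/M + 2*M (I(M) = (-3/M + M) + M = (M - 3/M) + M = -3/M + 2*M)
G = 989/286 (G = -3/(-33/13/4) + 2*(-33/13/4) = -3/(-33*1/13*(1/4)) + 2*(-33*1/13*(1/4)) = -3/((-33/13*1/4)) + 2*(-33/13*1/4) = -3/(-33/52) + 2*(-33/52) = -3*(-52/33) - 33/26 = 52/11 - 33/26 = 989/286 ≈ 3.4580)
(G + (30 + 28)**2)*(-4365 + 1800) = (989/286 + (30 + 28)**2)*(-4365 + 1800) = (989/286 + 58**2)*(-2565) = (989/286 + 3364)*(-2565) = (963093/286)*(-2565) = -2470333545/286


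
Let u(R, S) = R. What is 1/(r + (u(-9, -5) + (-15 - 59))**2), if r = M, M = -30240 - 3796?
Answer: -1/27147 ≈ -3.6836e-5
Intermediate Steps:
M = -34036
r = -34036
1/(r + (u(-9, -5) + (-15 - 59))**2) = 1/(-34036 + (-9 + (-15 - 59))**2) = 1/(-34036 + (-9 - 74)**2) = 1/(-34036 + (-83)**2) = 1/(-34036 + 6889) = 1/(-27147) = -1/27147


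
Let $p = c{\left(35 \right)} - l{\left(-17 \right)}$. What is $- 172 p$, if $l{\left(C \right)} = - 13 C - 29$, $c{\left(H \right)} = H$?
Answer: $27004$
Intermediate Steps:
$l{\left(C \right)} = -29 - 13 C$
$p = -157$ ($p = 35 - \left(-29 - -221\right) = 35 - \left(-29 + 221\right) = 35 - 192 = -157$)
$- 172 p = \left(-172\right) \left(-157\right) = 27004$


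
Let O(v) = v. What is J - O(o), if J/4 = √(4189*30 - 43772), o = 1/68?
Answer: -1/68 + 4*√81898 ≈ 1144.7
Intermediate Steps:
o = 1/68 ≈ 0.014706
J = 4*√81898 (J = 4*√(4189*30 - 43772) = 4*√(125670 - 43772) = 4*√81898 ≈ 1144.7)
J - O(o) = 4*√81898 - 1*1/68 = 4*√81898 - 1/68 = -1/68 + 4*√81898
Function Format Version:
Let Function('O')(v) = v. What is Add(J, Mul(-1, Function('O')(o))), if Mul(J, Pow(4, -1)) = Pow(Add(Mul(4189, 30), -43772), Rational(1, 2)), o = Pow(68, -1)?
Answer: Add(Rational(-1, 68), Mul(4, Pow(81898, Rational(1, 2)))) ≈ 1144.7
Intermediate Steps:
o = Rational(1, 68) ≈ 0.014706
J = Mul(4, Pow(81898, Rational(1, 2))) (J = Mul(4, Pow(Add(Mul(4189, 30), -43772), Rational(1, 2))) = Mul(4, Pow(Add(125670, -43772), Rational(1, 2))) = Mul(4, Pow(81898, Rational(1, 2))) ≈ 1144.7)
Add(J, Mul(-1, Function('O')(o))) = Add(Mul(4, Pow(81898, Rational(1, 2))), Mul(-1, Rational(1, 68))) = Add(Mul(4, Pow(81898, Rational(1, 2))), Rational(-1, 68)) = Add(Rational(-1, 68), Mul(4, Pow(81898, Rational(1, 2))))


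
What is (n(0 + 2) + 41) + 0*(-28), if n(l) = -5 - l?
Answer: 34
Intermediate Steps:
(n(0 + 2) + 41) + 0*(-28) = ((-5 - (0 + 2)) + 41) + 0*(-28) = ((-5 - 1*2) + 41) + 0 = ((-5 - 2) + 41) + 0 = (-7 + 41) + 0 = 34 + 0 = 34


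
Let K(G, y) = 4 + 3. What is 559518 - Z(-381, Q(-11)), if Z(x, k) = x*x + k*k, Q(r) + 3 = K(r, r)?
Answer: 414341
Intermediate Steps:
K(G, y) = 7
Q(r) = 4 (Q(r) = -3 + 7 = 4)
Z(x, k) = k² + x² (Z(x, k) = x² + k² = k² + x²)
559518 - Z(-381, Q(-11)) = 559518 - (4² + (-381)²) = 559518 - (16 + 145161) = 559518 - 1*145177 = 559518 - 145177 = 414341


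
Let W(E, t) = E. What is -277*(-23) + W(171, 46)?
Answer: 6542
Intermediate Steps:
-277*(-23) + W(171, 46) = -277*(-23) + 171 = 6371 + 171 = 6542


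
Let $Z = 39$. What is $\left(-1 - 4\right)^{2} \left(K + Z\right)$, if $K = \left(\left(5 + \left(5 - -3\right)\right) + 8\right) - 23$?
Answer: $925$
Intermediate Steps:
$K = -2$ ($K = \left(\left(5 + \left(5 + 3\right)\right) + 8\right) - 23 = \left(\left(5 + 8\right) + 8\right) - 23 = \left(13 + 8\right) - 23 = 21 - 23 = -2$)
$\left(-1 - 4\right)^{2} \left(K + Z\right) = \left(-1 - 4\right)^{2} \left(-2 + 39\right) = \left(-5\right)^{2} \cdot 37 = 25 \cdot 37 = 925$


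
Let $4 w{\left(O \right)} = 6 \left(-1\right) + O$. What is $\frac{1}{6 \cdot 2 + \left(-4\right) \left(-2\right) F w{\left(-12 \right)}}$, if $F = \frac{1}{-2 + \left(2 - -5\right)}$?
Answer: $\frac{5}{24} \approx 0.20833$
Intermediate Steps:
$F = \frac{1}{5}$ ($F = \frac{1}{-2 + \left(2 + 5\right)} = \frac{1}{-2 + 7} = \frac{1}{5} \approx 0.2$)
$w{\left(O \right)} = - \frac{3}{2} + \frac{O}{4}$ ($w{\left(O \right)} = \frac{6 \left(-1\right) + O}{4} = \frac{-6 + O}{4} = - \frac{3}{2} + \frac{O}{4}$)
$\frac{1}{6 \cdot 2 + \left(-4\right) \left(-2\right) F w{\left(-12 \right)}} = \frac{1}{6 \cdot 2 + \left(-4\right) \left(-2\right) \frac{1}{5} \left(- \frac{3}{2} + \frac{1}{4} \left(-12\right)\right)} = \frac{1}{12 + 8 \cdot \frac{1}{5} \left(- \frac{3}{2} - 3\right)} = \frac{1}{12 + \frac{8}{5} \left(- \frac{9}{2}\right)} = \frac{1}{12 - \frac{36}{5}} = \frac{1}{\frac{24}{5}} = \frac{5}{24}$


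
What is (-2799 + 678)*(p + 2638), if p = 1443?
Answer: -8655801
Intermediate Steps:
(-2799 + 678)*(p + 2638) = (-2799 + 678)*(1443 + 2638) = -2121*4081 = -8655801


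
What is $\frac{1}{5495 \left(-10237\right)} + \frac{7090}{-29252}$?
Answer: $- \frac{199414471301}{822746359190} \approx -0.24238$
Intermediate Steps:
$\frac{1}{5495 \left(-10237\right)} + \frac{7090}{-29252} = \frac{1}{5495} \left(- \frac{1}{10237}\right) + 7090 \left(- \frac{1}{29252}\right) = - \frac{1}{56252315} - \frac{3545}{14626} = - \frac{199414471301}{822746359190}$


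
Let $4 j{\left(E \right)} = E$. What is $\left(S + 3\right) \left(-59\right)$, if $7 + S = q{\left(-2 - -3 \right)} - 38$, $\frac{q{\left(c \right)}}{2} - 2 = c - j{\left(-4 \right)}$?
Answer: $2006$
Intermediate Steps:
$j{\left(E \right)} = \frac{E}{4}$
$q{\left(c \right)} = 6 + 2 c$ ($q{\left(c \right)} = 4 + 2 \left(c - \frac{1}{4} \left(-4\right)\right) = 4 + 2 \left(c - -1\right) = 4 + 2 \left(c + 1\right) = 4 + 2 \left(1 + c\right) = 4 + \left(2 + 2 c\right) = 6 + 2 c$)
$S = -37$ ($S = -7 + \left(\left(6 + 2 \left(-2 - -3\right)\right) - 38\right) = -7 - \left(32 - 2 \left(-2 + 3\right)\right) = -7 + \left(\left(6 + 2 \cdot 1\right) - 38\right) = -7 + \left(\left(6 + 2\right) - 38\right) = -7 + \left(8 - 38\right) = -7 - 30 = -37$)
$\left(S + 3\right) \left(-59\right) = \left(-37 + 3\right) \left(-59\right) = \left(-34\right) \left(-59\right) = 2006$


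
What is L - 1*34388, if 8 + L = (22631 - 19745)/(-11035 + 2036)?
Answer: -309532490/8999 ≈ -34396.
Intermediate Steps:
L = -74878/8999 (L = -8 + (22631 - 19745)/(-11035 + 2036) = -8 + 2886/(-8999) = -8 + 2886*(-1/8999) = -8 - 2886/8999 = -74878/8999 ≈ -8.3207)
L - 1*34388 = -74878/8999 - 1*34388 = -74878/8999 - 34388 = -309532490/8999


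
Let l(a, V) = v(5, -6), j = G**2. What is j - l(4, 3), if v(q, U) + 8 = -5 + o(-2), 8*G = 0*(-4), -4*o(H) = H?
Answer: 25/2 ≈ 12.500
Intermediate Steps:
o(H) = -H/4
G = 0 (G = (0*(-4))/8 = (1/8)*0 = 0)
j = 0 (j = 0**2 = 0)
v(q, U) = -25/2 (v(q, U) = -8 + (-5 - 1/4*(-2)) = -8 + (-5 + 1/2) = -8 - 9/2 = -25/2)
l(a, V) = -25/2
j - l(4, 3) = 0 - 1*(-25/2) = 0 + 25/2 = 25/2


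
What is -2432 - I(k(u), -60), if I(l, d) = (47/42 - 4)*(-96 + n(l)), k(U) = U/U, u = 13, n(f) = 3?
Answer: -37799/14 ≈ -2699.9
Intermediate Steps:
k(U) = 1
I(l, d) = 3751/14 (I(l, d) = (47/42 - 4)*(-96 + 3) = (47*(1/42) - 4)*(-93) = (47/42 - 4)*(-93) = -121/42*(-93) = 3751/14)
-2432 - I(k(u), -60) = -2432 - 1*3751/14 = -2432 - 3751/14 = -37799/14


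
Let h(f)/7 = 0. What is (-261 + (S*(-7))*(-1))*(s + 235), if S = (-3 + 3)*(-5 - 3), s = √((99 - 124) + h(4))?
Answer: -61335 - 1305*I ≈ -61335.0 - 1305.0*I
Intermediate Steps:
h(f) = 0 (h(f) = 7*0 = 0)
s = 5*I (s = √((99 - 124) + 0) = √(-25 + 0) = √(-25) = 5*I ≈ 5.0*I)
S = 0 (S = 0*(-8) = 0)
(-261 + (S*(-7))*(-1))*(s + 235) = (-261 + (0*(-7))*(-1))*(5*I + 235) = (-261 + 0*(-1))*(235 + 5*I) = (-261 + 0)*(235 + 5*I) = -261*(235 + 5*I) = -61335 - 1305*I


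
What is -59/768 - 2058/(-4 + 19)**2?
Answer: -177091/19200 ≈ -9.2235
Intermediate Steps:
-59/768 - 2058/(-4 + 19)**2 = -59*1/768 - 2058/(15**2) = -59/768 - 2058/225 = -59/768 - 2058*1/225 = -59/768 - 686/75 = -177091/19200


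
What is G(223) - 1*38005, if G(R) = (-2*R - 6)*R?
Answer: -138801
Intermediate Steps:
G(R) = R*(-6 - 2*R) (G(R) = (-6 - 2*R)*R = R*(-6 - 2*R))
G(223) - 1*38005 = -2*223*(3 + 223) - 1*38005 = -2*223*226 - 38005 = -100796 - 38005 = -138801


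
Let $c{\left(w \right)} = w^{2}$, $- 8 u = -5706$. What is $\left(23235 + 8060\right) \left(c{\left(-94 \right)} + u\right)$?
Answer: $\frac{1195375115}{4} \approx 2.9884 \cdot 10^{8}$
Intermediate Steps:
$u = \frac{2853}{4}$ ($u = \left(- \frac{1}{8}\right) \left(-5706\right) = \frac{2853}{4} \approx 713.25$)
$\left(23235 + 8060\right) \left(c{\left(-94 \right)} + u\right) = \left(23235 + 8060\right) \left(\left(-94\right)^{2} + \frac{2853}{4}\right) = 31295 \left(8836 + \frac{2853}{4}\right) = 31295 \cdot \frac{38197}{4} = \frac{1195375115}{4}$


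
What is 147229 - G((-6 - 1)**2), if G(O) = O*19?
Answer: 146298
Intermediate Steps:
G(O) = 19*O
147229 - G((-6 - 1)**2) = 147229 - 19*(-6 - 1)**2 = 147229 - 19*(-7)**2 = 147229 - 19*49 = 147229 - 1*931 = 147229 - 931 = 146298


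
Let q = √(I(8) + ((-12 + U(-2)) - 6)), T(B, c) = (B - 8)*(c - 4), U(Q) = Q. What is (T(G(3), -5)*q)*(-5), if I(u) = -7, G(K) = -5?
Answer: -1755*I*√3 ≈ -3039.8*I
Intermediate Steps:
T(B, c) = (-8 + B)*(-4 + c)
q = 3*I*√3 (q = √(-7 + ((-12 - 2) - 6)) = √(-7 + (-14 - 6)) = √(-7 - 20) = √(-27) = 3*I*√3 ≈ 5.1962*I)
(T(G(3), -5)*q)*(-5) = ((32 - 8*(-5) - 4*(-5) - 5*(-5))*(3*I*√3))*(-5) = ((32 + 40 + 20 + 25)*(3*I*√3))*(-5) = (117*(3*I*√3))*(-5) = (351*I*√3)*(-5) = -1755*I*√3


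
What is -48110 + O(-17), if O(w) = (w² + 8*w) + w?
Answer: -47974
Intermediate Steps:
O(w) = w² + 9*w
-48110 + O(-17) = -48110 - 17*(9 - 17) = -48110 - 17*(-8) = -48110 + 136 = -47974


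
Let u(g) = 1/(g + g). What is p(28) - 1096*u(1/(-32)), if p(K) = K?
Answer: 17564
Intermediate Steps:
u(g) = 1/(2*g)
p(28) - 1096*u(1/(-32)) = 28 - 548/(1/(-32)) = 28 - 548/(-1/32) = 28 - 548*(-32) = 28 - 1096*(-16) = 28 + 17536 = 17564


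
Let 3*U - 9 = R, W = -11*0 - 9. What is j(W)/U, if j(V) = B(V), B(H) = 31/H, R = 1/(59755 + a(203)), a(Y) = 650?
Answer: -624185/543646 ≈ -1.1481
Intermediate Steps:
W = -9 (W = 0 - 9 = -9)
R = 1/60405 (R = 1/(59755 + 650) = 1/60405 ≈ 1.6555e-5)
j(V) = 31/V
U = 543646/181215 (U = 3 + (⅓)*(1/60405) = 3 + 1/181215 = 543646/181215 ≈ 3.0000)
j(W)/U = (31/(-9))/(543646/181215) = (31*(-⅑))*(181215/543646) = -31/9*181215/543646 = -624185/543646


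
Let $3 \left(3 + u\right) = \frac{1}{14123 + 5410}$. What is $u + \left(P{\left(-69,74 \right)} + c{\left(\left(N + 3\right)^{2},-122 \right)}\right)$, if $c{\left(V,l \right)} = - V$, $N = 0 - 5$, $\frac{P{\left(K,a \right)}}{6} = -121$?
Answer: $- \frac{42953066}{58599} \approx -733.0$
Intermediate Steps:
$P{\left(K,a \right)} = -726$ ($P{\left(K,a \right)} = 6 \left(-121\right) = -726$)
$N = -5$ ($N = 0 - 5 = -5$)
$u = - \frac{175796}{58599}$ ($u = -3 + \frac{1}{3 \left(14123 + 5410\right)} = -3 + \frac{1}{3 \cdot 19533} = -3 + \frac{1}{3} \cdot \frac{1}{19533} = -3 + \frac{1}{58599} = - \frac{175796}{58599} \approx -3.0$)
$u + \left(P{\left(-69,74 \right)} + c{\left(\left(N + 3\right)^{2},-122 \right)}\right) = - \frac{175796}{58599} - \left(726 + \left(-5 + 3\right)^{2}\right) = - \frac{175796}{58599} - 730 = - \frac{42953066}{58599}$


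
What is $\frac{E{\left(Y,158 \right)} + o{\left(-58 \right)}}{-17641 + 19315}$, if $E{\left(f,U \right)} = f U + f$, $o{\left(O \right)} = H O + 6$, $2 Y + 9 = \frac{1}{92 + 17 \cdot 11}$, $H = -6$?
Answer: $- \frac{33593}{155682} \approx -0.21578$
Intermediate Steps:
$Y = - \frac{1255}{279}$ ($Y = - \frac{9}{2} + \frac{1}{2 \left(92 + 17 \cdot 11\right)} = - \frac{9}{2} + \frac{1}{2 \left(92 + 187\right)} = - \frac{9}{2} + \frac{1}{2 \cdot 279} = - \frac{9}{2} + \frac{1}{2} \cdot \frac{1}{279} = - \frac{9}{2} + \frac{1}{558} = - \frac{1255}{279} \approx -4.4982$)
$o{\left(O \right)} = 6 - 6 O$ ($o{\left(O \right)} = - 6 O + 6 = 6 - 6 O$)
$E{\left(f,U \right)} = f + U f$ ($E{\left(f,U \right)} = U f + f = f + U f$)
$\frac{E{\left(Y,158 \right)} + o{\left(-58 \right)}}{-17641 + 19315} = \frac{- \frac{1255 \left(1 + 158\right)}{279} + \left(6 - -348\right)}{-17641 + 19315} = \frac{\left(- \frac{1255}{279}\right) 159 + \left(6 + 348\right)}{1674} = \left(- \frac{66515}{93} + 354\right) \frac{1}{1674} = \left(- \frac{33593}{93}\right) \frac{1}{1674} = - \frac{33593}{155682}$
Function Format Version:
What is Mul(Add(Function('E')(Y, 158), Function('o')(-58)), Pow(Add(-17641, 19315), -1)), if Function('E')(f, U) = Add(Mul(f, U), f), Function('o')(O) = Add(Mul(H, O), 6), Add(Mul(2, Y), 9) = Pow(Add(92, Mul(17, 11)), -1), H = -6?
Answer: Rational(-33593, 155682) ≈ -0.21578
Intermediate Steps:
Y = Rational(-1255, 279) (Y = Add(Rational(-9, 2), Mul(Rational(1, 2), Pow(Add(92, Mul(17, 11)), -1))) = Add(Rational(-9, 2), Mul(Rational(1, 2), Pow(Add(92, 187), -1))) = Add(Rational(-9, 2), Mul(Rational(1, 2), Pow(279, -1))) = Add(Rational(-9, 2), Mul(Rational(1, 2), Rational(1, 279))) = Add(Rational(-9, 2), Rational(1, 558)) = Rational(-1255, 279) ≈ -4.4982)
Function('o')(O) = Add(6, Mul(-6, O)) (Function('o')(O) = Add(Mul(-6, O), 6) = Add(6, Mul(-6, O)))
Function('E')(f, U) = Add(f, Mul(U, f)) (Function('E')(f, U) = Add(Mul(U, f), f) = Add(f, Mul(U, f)))
Mul(Add(Function('E')(Y, 158), Function('o')(-58)), Pow(Add(-17641, 19315), -1)) = Mul(Add(Mul(Rational(-1255, 279), Add(1, 158)), Add(6, Mul(-6, -58))), Pow(Add(-17641, 19315), -1)) = Mul(Add(Mul(Rational(-1255, 279), 159), Add(6, 348)), Pow(1674, -1)) = Mul(Add(Rational(-66515, 93), 354), Rational(1, 1674)) = Mul(Rational(-33593, 93), Rational(1, 1674)) = Rational(-33593, 155682)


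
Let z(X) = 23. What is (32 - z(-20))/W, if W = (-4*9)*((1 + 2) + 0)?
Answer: -1/12 ≈ -0.083333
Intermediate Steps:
W = -108 (W = -36*(3 + 0) = -36*3 = -108)
(32 - z(-20))/W = (32 - 1*23)/(-108) = (32 - 23)*(-1/108) = 9*(-1/108) = -1/12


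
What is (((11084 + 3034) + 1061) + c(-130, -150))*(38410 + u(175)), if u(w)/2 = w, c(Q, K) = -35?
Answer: 586981440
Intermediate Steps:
u(w) = 2*w
(((11084 + 3034) + 1061) + c(-130, -150))*(38410 + u(175)) = (((11084 + 3034) + 1061) - 35)*(38410 + 2*175) = ((14118 + 1061) - 35)*(38410 + 350) = (15179 - 35)*38760 = 15144*38760 = 586981440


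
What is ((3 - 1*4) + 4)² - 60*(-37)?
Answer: 2229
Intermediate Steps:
((3 - 1*4) + 4)² - 60*(-37) = ((3 - 4) + 4)² + 2220 = (-1 + 4)² + 2220 = 3² + 2220 = 9 + 2220 = 2229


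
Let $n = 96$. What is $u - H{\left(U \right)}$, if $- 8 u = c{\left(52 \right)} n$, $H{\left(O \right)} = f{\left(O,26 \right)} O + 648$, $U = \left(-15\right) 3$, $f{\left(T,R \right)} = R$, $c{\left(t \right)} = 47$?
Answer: $-42$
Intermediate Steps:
$U = -45$
$H{\left(O \right)} = 648 + 26 O$ ($H{\left(O \right)} = 26 O + 648 = 648 + 26 O$)
$u = -564$ ($u = - \frac{47 \cdot 96}{8} = \left(- \frac{1}{8}\right) 4512 = -564$)
$u - H{\left(U \right)} = -564 - \left(648 + 26 \left(-45\right)\right) = -564 - \left(648 - 1170\right) = -564 - -522 = -564 + 522 = -42$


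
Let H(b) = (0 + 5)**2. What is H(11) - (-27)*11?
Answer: 322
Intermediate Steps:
H(b) = 25 (H(b) = 5**2 = 25)
H(11) - (-27)*11 = 25 - (-27)*11 = 25 - 1*(-297) = 25 + 297 = 322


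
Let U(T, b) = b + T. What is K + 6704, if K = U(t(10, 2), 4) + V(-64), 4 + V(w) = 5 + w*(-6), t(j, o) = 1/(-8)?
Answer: 56743/8 ≈ 7092.9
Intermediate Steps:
t(j, o) = -⅛
U(T, b) = T + b
V(w) = 1 - 6*w (V(w) = -4 + (5 + w*(-6)) = -4 + (5 - 6*w) = 1 - 6*w)
K = 3111/8 (K = (-⅛ + 4) + (1 - 6*(-64)) = 31/8 + (1 + 384) = 31/8 + 385 = 3111/8 ≈ 388.88)
K + 6704 = 3111/8 + 6704 = 56743/8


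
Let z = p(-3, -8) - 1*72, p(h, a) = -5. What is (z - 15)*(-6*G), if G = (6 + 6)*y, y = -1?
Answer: -6624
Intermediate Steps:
G = -12 (G = (6 + 6)*(-1) = 12*(-1) = -12)
z = -77 (z = -5 - 1*72 = -5 - 72 = -77)
(z - 15)*(-6*G) = (-77 - 15)*(-6*(-12)) = -92*72 = -6624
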